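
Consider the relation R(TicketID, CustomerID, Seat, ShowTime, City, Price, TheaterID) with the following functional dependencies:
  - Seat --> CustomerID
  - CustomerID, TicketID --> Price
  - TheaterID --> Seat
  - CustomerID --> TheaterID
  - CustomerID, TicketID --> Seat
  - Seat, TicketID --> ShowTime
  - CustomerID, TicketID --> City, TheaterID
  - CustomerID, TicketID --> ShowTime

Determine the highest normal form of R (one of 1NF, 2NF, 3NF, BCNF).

Candidate keys: {CustomerID, TicketID}, {Seat, TicketID}, {TheaterID, TicketID}. Prime attributes: {CustomerID, Seat, TheaterID, TicketID}.
Seat --> CustomerID breaks BCNF: {Seat}⁺ = {CustomerID, Seat, TheaterID}, so {Seat} is not a superkey.
Its right-hand attributes {CustomerID} are all prime, as are those of every other non-superkey FD — the relation is in 3NF.

3NF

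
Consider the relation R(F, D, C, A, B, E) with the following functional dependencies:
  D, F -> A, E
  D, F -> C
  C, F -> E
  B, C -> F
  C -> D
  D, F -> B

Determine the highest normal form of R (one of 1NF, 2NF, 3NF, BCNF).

Candidate keys: {B, C}, {C, F}, {D, F}. Prime attributes: {B, C, D, F}.
C -> D breaks BCNF: {C}⁺ = {C, D}, so {C} is not a superkey.
Since {D} ⊆ prime attributes and every other non-superkey FD also has a prime right side, the schema is in 3NF.

3NF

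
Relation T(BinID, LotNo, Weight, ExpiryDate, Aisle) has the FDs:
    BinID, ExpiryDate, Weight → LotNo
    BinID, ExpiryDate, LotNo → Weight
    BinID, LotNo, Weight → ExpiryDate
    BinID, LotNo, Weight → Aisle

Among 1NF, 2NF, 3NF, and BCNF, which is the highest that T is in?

BCNF

Candidate keys: {BinID, ExpiryDate, LotNo}, {BinID, ExpiryDate, Weight}, {BinID, LotNo, Weight}. Prime attributes: {BinID, ExpiryDate, LotNo, Weight}.
The left-hand side of every FD is a superkey, so BCNF is satisfied.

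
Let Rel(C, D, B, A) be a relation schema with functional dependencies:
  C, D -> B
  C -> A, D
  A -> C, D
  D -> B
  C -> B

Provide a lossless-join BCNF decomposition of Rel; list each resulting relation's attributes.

{A, C, D}; {B, D}

Candidate keys of the original relation: {A}, {C}.
{A, B, C, D}: {D} determines {B, D} here but is not a superkey — split on D -> B, giving {B, D} and {A, C, D}.
{B, D} has no BCNF violation.
{A, C, D} has no BCNF violation.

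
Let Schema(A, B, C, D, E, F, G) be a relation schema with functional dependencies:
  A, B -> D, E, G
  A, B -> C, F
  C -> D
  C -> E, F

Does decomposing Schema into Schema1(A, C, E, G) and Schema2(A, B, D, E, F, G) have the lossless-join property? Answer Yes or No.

No

Common attributes: {A, E, G}; their closure is {A, E, G}.
The closure covers neither Schema1 nor Schema2 entirely; the join is not lossless.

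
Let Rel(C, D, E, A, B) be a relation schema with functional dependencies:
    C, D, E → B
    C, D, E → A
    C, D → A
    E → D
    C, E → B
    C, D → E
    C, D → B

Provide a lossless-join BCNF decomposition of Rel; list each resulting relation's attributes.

{A, B, C, E}; {D, E}

Candidate keys of the original relation: {C, D}, {C, E}.
Within {A, B, C, D, E}: {E}⁺ ∩ {A, B, C, D, E} = {D, E}, not the whole set, so E → D violates BCNF; decompose into {D, E} and {A, B, C, E}.
{D, E}: every determinant is a superkey — BCNF.
{A, B, C, E}: every determinant is a superkey — BCNF.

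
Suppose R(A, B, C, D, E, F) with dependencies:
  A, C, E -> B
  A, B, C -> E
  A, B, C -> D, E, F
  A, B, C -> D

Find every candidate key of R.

{A, B, C}, {A, C, E}

{A, C} never appear on the right of any FD, so every key must include all of them.
{A, B, C} is a candidate key since {A, B, C}⁺ = {A, B, C, D, E, F} covers every attribute.
{A, C, E} is a candidate key since {A, C, E}⁺ = {A, B, C, D, E, F} covers every attribute.
Any other superkey properly contains one of these, so there are no further candidate keys.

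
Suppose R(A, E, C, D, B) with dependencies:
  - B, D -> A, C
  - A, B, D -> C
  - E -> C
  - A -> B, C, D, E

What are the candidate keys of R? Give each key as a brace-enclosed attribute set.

{A}, {B, D}

{A} is a candidate key since {A}⁺ = {A, B, C, D, E} covers every attribute.
{B, D} is a candidate key since {B, D}⁺ = {A, B, C, D, E} covers every attribute.
These are minimal and exhaustive — every other superkey contains one of them.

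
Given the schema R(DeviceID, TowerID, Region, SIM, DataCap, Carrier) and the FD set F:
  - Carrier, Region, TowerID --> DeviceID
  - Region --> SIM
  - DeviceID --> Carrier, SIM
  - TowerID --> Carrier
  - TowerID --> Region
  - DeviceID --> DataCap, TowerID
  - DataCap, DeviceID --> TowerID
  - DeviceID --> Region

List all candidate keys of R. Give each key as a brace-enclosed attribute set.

{DeviceID}⁺ = {Carrier, DataCap, DeviceID, Region, SIM, TowerID} — all of the relation — so {DeviceID} is a candidate key.
{TowerID}⁺ = {Carrier, DataCap, DeviceID, Region, SIM, TowerID} — all of the relation — so {TowerID} is a candidate key.
Any other superkey properly contains one of these, so there are no further candidate keys.

{DeviceID}, {TowerID}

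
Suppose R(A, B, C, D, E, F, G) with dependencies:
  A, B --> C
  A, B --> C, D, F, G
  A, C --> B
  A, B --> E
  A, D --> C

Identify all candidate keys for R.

{A, B}, {A, C}, {A, D}

Attributes never on any right-hand side: {A} — every candidate key must contain it.
{A, B}⁺ = {A, B, C, D, E, F, G}, which is every attribute, so {A, B} is a candidate key.
{A, C}⁺ = {A, B, C, D, E, F, G}, which is every attribute, so {A, C} is a candidate key.
{A, D}⁺ = {A, B, C, D, E, F, G}, which is every attribute, so {A, D} is a candidate key.
These are minimal and exhaustive — every other superkey contains one of them.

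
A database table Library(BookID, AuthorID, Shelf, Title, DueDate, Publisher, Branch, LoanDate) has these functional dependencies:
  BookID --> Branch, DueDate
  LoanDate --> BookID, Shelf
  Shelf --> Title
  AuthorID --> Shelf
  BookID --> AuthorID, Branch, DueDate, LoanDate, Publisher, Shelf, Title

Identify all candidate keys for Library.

{BookID}, {LoanDate}

Closure of {BookID} is {AuthorID, BookID, Branch, DueDate, LoanDate, Publisher, Shelf, Title}, the whole schema; {BookID} is a candidate key.
Closure of {LoanDate} is {AuthorID, BookID, Branch, DueDate, LoanDate, Publisher, Shelf, Title}, the whole schema; {LoanDate} is a candidate key.
No proper subset of any of these is a key, and no other minimal superkey exists.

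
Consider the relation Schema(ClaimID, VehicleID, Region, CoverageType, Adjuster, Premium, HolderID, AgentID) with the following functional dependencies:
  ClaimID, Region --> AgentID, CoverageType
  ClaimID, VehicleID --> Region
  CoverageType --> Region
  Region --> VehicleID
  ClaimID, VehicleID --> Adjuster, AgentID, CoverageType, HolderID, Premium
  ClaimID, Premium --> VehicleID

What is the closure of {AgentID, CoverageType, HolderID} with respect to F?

{AgentID, CoverageType, HolderID, Region, VehicleID}

Start with {AgentID, CoverageType, HolderID}.
CoverageType --> Region applies; add {Region} → now {AgentID, CoverageType, HolderID, Region}.
Region --> VehicleID applies; add {VehicleID} → now {AgentID, CoverageType, HolderID, Region, VehicleID}.
No further FD applies.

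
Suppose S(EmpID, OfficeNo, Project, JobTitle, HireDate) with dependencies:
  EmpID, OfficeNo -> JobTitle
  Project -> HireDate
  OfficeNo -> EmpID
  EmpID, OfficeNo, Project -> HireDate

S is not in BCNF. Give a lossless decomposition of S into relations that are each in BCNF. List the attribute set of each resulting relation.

Candidate key of the original relation: {OfficeNo, Project}.
Within {EmpID, HireDate, JobTitle, OfficeNo, Project}: {EmpID, OfficeNo}⁺ ∩ {EmpID, HireDate, JobTitle, OfficeNo, Project} = {EmpID, JobTitle, OfficeNo}, not the whole set, so EmpID, OfficeNo -> JobTitle violates BCNF; decompose into {EmpID, JobTitle, OfficeNo} and {EmpID, HireDate, OfficeNo, Project}.
{EmpID, JobTitle, OfficeNo} is in BCNF.
Within {EmpID, HireDate, OfficeNo, Project}: {Project}⁺ ∩ {EmpID, HireDate, OfficeNo, Project} = {HireDate, Project}, not the whole set, so Project -> HireDate violates BCNF; decompose into {HireDate, Project} and {EmpID, OfficeNo, Project}.
{HireDate, Project} is in BCNF.
Within {EmpID, OfficeNo, Project}: {OfficeNo}⁺ ∩ {EmpID, OfficeNo, Project} = {EmpID, OfficeNo}, not the whole set, so OfficeNo -> EmpID violates BCNF; decompose into {EmpID, OfficeNo} and {OfficeNo, Project}.
{EmpID, OfficeNo} is in BCNF.
{OfficeNo, Project} is in BCNF.

{EmpID, JobTitle, OfficeNo}; {HireDate, Project}; {OfficeNo, Project}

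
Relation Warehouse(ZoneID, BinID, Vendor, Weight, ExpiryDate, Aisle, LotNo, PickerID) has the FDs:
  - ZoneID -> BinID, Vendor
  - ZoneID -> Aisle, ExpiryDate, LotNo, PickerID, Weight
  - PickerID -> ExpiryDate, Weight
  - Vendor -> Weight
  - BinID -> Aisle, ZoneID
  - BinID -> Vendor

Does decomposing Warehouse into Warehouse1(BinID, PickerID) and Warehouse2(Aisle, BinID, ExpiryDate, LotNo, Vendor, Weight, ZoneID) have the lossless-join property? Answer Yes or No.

Common attributes: {BinID}; their closure is {Aisle, BinID, ExpiryDate, LotNo, PickerID, Vendor, Weight, ZoneID}.
Since Warehouse1 ⊆ {Aisle, BinID, ExpiryDate, LotNo, PickerID, Vendor, Weight, ZoneID}, the intersection is a superkey of Warehouse1; the decomposition is lossless.

Yes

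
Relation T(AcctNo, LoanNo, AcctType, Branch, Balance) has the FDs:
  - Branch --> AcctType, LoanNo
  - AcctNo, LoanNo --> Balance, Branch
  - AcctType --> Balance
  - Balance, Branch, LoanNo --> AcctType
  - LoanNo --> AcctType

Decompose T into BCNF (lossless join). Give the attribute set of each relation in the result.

{AcctNo, Branch}; {AcctType, Balance}; {AcctType, LoanNo}; {Branch, LoanNo}

Candidate keys of the original relation: {AcctNo, Branch}, {AcctNo, LoanNo}.
Within {AcctNo, AcctType, Balance, Branch, LoanNo}: {Branch}⁺ ∩ {AcctNo, AcctType, Balance, Branch, LoanNo} = {AcctType, Balance, Branch, LoanNo}, not the whole set, so Branch --> AcctType, Balance, LoanNo violates BCNF; decompose into {AcctType, Balance, Branch, LoanNo} and {AcctNo, Branch}.
Within {AcctType, Balance, Branch, LoanNo}: {AcctType}⁺ ∩ {AcctType, Balance, Branch, LoanNo} = {AcctType, Balance}, not the whole set, so AcctType --> Balance violates BCNF; decompose into {AcctType, Balance} and {AcctType, Branch, LoanNo}.
{AcctType, Balance}: every determinant is a superkey — BCNF.
Within {AcctType, Branch, LoanNo}: {LoanNo}⁺ ∩ {AcctType, Branch, LoanNo} = {AcctType, LoanNo}, not the whole set, so LoanNo --> AcctType violates BCNF; decompose into {AcctType, LoanNo} and {Branch, LoanNo}.
{AcctType, LoanNo}: every determinant is a superkey — BCNF.
{Branch, LoanNo}: every determinant is a superkey — BCNF.
{AcctNo, Branch}: every determinant is a superkey — BCNF.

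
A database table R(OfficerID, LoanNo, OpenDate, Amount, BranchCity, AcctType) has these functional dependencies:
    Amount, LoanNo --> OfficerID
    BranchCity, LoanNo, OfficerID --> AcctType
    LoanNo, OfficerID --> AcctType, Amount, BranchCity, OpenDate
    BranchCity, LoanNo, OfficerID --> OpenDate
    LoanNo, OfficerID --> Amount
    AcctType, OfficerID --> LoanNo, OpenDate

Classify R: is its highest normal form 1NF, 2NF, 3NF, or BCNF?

BCNF

Candidate keys: {AcctType, OfficerID}, {Amount, LoanNo}, {LoanNo, OfficerID}. Prime attributes: {AcctType, Amount, LoanNo, OfficerID}.
Each dependency's left side is a superkey — BCNF holds.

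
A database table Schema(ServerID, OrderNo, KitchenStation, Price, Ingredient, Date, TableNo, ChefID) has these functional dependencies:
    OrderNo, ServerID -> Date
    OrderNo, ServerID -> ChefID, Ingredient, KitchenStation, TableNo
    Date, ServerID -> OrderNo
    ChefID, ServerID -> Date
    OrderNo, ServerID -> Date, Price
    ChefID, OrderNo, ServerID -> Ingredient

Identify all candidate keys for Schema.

{ChefID, ServerID}, {Date, ServerID}, {OrderNo, ServerID}

{ServerID} never appears on the right of any FD, so every key must include it.
{ChefID, ServerID} is a candidate key since {ChefID, ServerID}⁺ = {ChefID, Date, Ingredient, KitchenStation, OrderNo, Price, ServerID, TableNo} covers every attribute.
{Date, ServerID} is a candidate key since {Date, ServerID}⁺ = {ChefID, Date, Ingredient, KitchenStation, OrderNo, Price, ServerID, TableNo} covers every attribute.
{OrderNo, ServerID} is a candidate key since {OrderNo, ServerID}⁺ = {ChefID, Date, Ingredient, KitchenStation, OrderNo, Price, ServerID, TableNo} covers every attribute.
No proper subset of any of these is a key, and no other minimal superkey exists.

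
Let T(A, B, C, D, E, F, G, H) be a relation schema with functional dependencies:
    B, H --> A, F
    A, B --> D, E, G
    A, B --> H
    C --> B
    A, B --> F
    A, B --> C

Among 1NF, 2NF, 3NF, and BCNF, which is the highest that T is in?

Candidate keys: {A, B}, {A, C}, {B, H}, {C, H}. Prime attributes: {A, B, C, H}.
C --> B: {C}⁺ = {B, C}, which is not all of the attributes, so the left side is not a superkey — BCNF is violated.
But every attribute on its right side ({B}) is prime, and the same holds for every other non-superkey FD, so 3NF still holds.

3NF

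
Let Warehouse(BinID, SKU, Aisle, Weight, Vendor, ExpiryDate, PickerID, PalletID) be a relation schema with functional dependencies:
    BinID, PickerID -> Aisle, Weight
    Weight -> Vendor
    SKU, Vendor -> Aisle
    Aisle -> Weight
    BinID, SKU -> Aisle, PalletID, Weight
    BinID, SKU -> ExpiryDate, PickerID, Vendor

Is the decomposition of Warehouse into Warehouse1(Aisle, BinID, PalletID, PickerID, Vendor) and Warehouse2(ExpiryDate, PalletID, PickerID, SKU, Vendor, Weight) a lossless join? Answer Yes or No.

Warehouse1 ∩ Warehouse2 = {PalletID, PickerID, Vendor}; its closure under F is {PalletID, PickerID, Vendor}.
The closure covers neither Warehouse1 nor Warehouse2 entirely; the join is not lossless.

No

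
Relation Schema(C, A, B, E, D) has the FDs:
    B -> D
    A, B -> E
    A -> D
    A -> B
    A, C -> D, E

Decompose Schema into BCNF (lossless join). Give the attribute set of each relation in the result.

{A, B, E}; {A, C}; {B, D}

Candidate key of the original relation: {A, C}.
In {A, B, C, D, E}, {B} is not a superkey ({B}⁺ restricted to this set is {B, D}), so split on B -> D into {B, D} and {A, B, C, E}.
{B, D} is in BCNF.
In {A, B, C, E}, {A, B} is not a superkey ({A, B}⁺ restricted to this set is {A, B, E}), so split on A, B -> E into {A, B, E} and {A, B, C}.
{A, B, E} is in BCNF.
In {A, B, C}, {A} is not a superkey ({A}⁺ restricted to this set is {A, B}), so split on A -> B into {A, B} and {A, C}.
{A, B} is in BCNF.
{A, C} is in BCNF.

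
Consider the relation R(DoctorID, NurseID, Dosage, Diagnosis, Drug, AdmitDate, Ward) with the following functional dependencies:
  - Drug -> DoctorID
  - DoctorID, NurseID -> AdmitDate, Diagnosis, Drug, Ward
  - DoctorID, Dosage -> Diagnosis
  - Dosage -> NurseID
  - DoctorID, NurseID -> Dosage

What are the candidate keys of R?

{DoctorID, Dosage} is a candidate key since {DoctorID, Dosage}⁺ = {AdmitDate, Diagnosis, DoctorID, Dosage, Drug, NurseID, Ward} covers every attribute.
{DoctorID, NurseID} is a candidate key since {DoctorID, NurseID}⁺ = {AdmitDate, Diagnosis, DoctorID, Dosage, Drug, NurseID, Ward} covers every attribute.
{Dosage, Drug} is a candidate key since {Dosage, Drug}⁺ = {AdmitDate, Diagnosis, DoctorID, Dosage, Drug, NurseID, Ward} covers every attribute.
{Drug, NurseID} is a candidate key since {Drug, NurseID}⁺ = {AdmitDate, Diagnosis, DoctorID, Dosage, Drug, NurseID, Ward} covers every attribute.
No proper subset of any of these is a key, and no other minimal superkey exists.

{DoctorID, Dosage}, {DoctorID, NurseID}, {Dosage, Drug}, {Drug, NurseID}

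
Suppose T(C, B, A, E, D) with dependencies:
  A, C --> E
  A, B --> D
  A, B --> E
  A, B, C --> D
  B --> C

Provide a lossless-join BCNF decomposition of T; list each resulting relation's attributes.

Candidate key of the original relation: {A, B}.
Within {A, B, C, D, E}: {A, C}⁺ ∩ {A, B, C, D, E} = {A, C, E}, not the whole set, so A, C --> E violates BCNF; decompose into {A, C, E} and {A, B, C, D}.
{A, C, E} has no BCNF violation.
Within {A, B, C, D}: {B}⁺ ∩ {A, B, C, D} = {B, C}, not the whole set, so B --> C violates BCNF; decompose into {B, C} and {A, B, D}.
{B, C} has no BCNF violation.
{A, B, D} has no BCNF violation.

{A, B, D}; {A, C, E}; {B, C}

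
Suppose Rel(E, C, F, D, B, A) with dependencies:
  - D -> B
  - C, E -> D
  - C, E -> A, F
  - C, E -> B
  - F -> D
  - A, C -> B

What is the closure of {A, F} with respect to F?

{A, B, D, F}

Start with {A, F}.
F -> D applies; add {D} → now {A, D, F}.
D -> B applies; add {B} → now {A, B, D, F}.
No further FD applies.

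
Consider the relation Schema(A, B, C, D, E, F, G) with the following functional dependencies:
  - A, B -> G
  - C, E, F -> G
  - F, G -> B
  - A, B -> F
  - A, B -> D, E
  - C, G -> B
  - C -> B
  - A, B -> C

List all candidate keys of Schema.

{A, B}, {A, C}, {A, F, G}

No FD produces {A}, so it must be in every candidate key.
{A, B}⁺ = {A, B, C, D, E, F, G}, which is every attribute, so {A, B} is a candidate key.
{A, C}⁺ = {A, B, C, D, E, F, G}, which is every attribute, so {A, C} is a candidate key.
{A, F, G}⁺ = {A, B, C, D, E, F, G}, which is every attribute, so {A, F, G} is a candidate key.
Any other superkey properly contains one of these, so there are no further candidate keys.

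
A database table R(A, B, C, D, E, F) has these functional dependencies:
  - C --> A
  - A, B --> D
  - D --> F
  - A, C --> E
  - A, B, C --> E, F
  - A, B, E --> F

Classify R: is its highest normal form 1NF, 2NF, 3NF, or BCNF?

Candidate key: {B, C}. Prime attributes: {B, C}.
For C --> A we have {C}⁺ = {A, C, E}; {C} is not a superkey, so BCNF fails.
Because {A} is non-prime and the left side of C --> A is not a superkey, the relation is not in 3NF.
{C} is a proper subset of the key {B, C}, and {C}⁺ contains the non-prime attributes {A, E} — a partial dependency, so 2NF is violated.

1NF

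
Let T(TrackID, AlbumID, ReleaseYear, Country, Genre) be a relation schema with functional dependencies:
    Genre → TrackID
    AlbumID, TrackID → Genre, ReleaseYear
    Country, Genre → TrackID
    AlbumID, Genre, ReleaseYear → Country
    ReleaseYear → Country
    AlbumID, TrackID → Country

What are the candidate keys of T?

{AlbumID, Genre}, {AlbumID, TrackID}

No FD produces {AlbumID}, so it must be in every candidate key.
Closure of {AlbumID, Genre} is {AlbumID, Country, Genre, ReleaseYear, TrackID}, the whole schema; {AlbumID, Genre} is a candidate key.
Closure of {AlbumID, TrackID} is {AlbumID, Country, Genre, ReleaseYear, TrackID}, the whole schema; {AlbumID, TrackID} is a candidate key.
These are minimal and exhaustive — every other superkey contains one of them.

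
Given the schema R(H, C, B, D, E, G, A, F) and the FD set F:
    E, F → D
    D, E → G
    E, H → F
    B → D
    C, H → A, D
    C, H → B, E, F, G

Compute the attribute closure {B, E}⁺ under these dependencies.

{B, D, E, G}

Start with {B, E}.
B → D applies; add {D} → now {B, D, E}.
D, E → G applies; add {G} → now {B, D, E, G}.
No further FD applies.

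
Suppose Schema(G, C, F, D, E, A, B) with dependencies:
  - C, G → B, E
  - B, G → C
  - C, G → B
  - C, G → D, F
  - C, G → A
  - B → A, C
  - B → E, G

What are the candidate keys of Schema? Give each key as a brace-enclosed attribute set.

{B}⁺ = {A, B, C, D, E, F, G}, which is every attribute, so {B} is a candidate key.
{C, G}⁺ = {A, B, C, D, E, F, G}, which is every attribute, so {C, G} is a candidate key.
No proper subset of any of these is a key, and no other minimal superkey exists.

{B}, {C, G}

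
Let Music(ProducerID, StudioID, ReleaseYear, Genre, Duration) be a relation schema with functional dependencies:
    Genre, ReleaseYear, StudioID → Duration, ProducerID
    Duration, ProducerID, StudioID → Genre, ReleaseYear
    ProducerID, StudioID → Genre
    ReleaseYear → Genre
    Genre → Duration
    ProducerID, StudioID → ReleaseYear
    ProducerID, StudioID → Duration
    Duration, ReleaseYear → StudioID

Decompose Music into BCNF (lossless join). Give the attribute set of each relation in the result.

{Duration, Genre}; {Genre, ProducerID, ReleaseYear, StudioID}

Candidate keys of the original relation: {ProducerID, StudioID}, {ReleaseYear}.
In {Duration, Genre, ProducerID, ReleaseYear, StudioID}, {Genre} is not a superkey ({Genre}⁺ restricted to this set is {Duration, Genre}), so split on Genre → Duration into {Duration, Genre} and {Genre, ProducerID, ReleaseYear, StudioID}.
{Duration, Genre} is in BCNF.
{Genre, ProducerID, ReleaseYear, StudioID} is in BCNF.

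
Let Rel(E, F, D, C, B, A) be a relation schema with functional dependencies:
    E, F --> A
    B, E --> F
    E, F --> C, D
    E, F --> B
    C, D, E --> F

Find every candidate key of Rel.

No FD produces {E}, so it must be in every candidate key.
Closure of {B, E} is {A, B, C, D, E, F}, the whole schema; {B, E} is a candidate key.
Closure of {E, F} is {A, B, C, D, E, F}, the whole schema; {E, F} is a candidate key.
Closure of {C, D, E} is {A, B, C, D, E, F}, the whole schema; {C, D, E} is a candidate key.
These are minimal and exhaustive — every other superkey contains one of them.

{B, E}, {C, D, E}, {E, F}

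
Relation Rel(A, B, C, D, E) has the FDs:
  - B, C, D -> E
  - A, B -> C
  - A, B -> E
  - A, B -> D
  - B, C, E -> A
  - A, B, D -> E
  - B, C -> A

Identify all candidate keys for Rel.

{A, B}, {B, C}

Attributes never on any right-hand side: {B} — every candidate key must contain it.
{A, B} is a candidate key since {A, B}⁺ = {A, B, C, D, E} covers every attribute.
{B, C} is a candidate key since {B, C}⁺ = {A, B, C, D, E} covers every attribute.
These are minimal and exhaustive — every other superkey contains one of them.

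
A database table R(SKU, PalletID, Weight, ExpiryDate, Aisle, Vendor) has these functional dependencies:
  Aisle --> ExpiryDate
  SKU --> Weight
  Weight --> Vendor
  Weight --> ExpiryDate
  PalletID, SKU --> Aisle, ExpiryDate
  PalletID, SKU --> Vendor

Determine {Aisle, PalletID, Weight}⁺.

Start with {Aisle, PalletID, Weight}.
Aisle --> ExpiryDate applies; add {ExpiryDate} → now {Aisle, ExpiryDate, PalletID, Weight}.
Weight --> Vendor applies; add {Vendor} → now {Aisle, ExpiryDate, PalletID, Vendor, Weight}.
No further FD applies.

{Aisle, ExpiryDate, PalletID, Vendor, Weight}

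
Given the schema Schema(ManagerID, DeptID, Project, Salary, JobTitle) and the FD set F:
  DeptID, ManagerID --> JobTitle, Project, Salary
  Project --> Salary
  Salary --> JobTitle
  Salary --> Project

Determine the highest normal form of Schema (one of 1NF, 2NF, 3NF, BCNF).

2NF

Candidate key: {DeptID, ManagerID}. Prime attributes: {DeptID, ManagerID}.
For Project --> Salary we have {Project}⁺ = {JobTitle, Project, Salary}; {Project} is not a superkey, so BCNF fails.
Project --> Salary determines the non-prime attribute {Salary} from a non-superkey — 3NF is violated.
Checking every proper subset of each key, none determines a non-prime attribute — 2NF is satisfied.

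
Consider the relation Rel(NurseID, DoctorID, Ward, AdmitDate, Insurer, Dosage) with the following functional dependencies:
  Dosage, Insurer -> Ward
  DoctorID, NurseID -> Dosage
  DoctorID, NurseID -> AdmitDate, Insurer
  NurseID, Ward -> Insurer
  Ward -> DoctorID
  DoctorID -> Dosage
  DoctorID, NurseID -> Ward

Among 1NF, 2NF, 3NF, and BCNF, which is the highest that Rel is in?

Candidate keys: {DoctorID, NurseID}, {Dosage, Insurer, NurseID}, {NurseID, Ward}. Prime attributes: {DoctorID, Dosage, Insurer, NurseID, Ward}.
Dosage, Insurer -> Ward breaks BCNF: {Dosage, Insurer}⁺ = {DoctorID, Dosage, Insurer, Ward}, so {Dosage, Insurer} is not a superkey.
Its right-hand attributes {Ward} are all prime, as are those of every other non-superkey FD — the relation is in 3NF.

3NF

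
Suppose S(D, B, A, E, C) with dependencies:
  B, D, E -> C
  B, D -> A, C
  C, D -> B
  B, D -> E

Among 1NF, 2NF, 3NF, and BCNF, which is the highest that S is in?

Candidate keys: {B, D}, {C, D}. Prime attributes: {B, C, D}.
The left-hand side of every FD is a superkey, so BCNF is satisfied.

BCNF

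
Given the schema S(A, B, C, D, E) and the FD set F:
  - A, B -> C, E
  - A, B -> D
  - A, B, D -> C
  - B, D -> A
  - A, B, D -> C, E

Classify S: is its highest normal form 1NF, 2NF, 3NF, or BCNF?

BCNF

Candidate keys: {A, B}, {B, D}. Prime attributes: {A, B, D}.
Every FD has a superkey on the left, so the relation is in BCNF.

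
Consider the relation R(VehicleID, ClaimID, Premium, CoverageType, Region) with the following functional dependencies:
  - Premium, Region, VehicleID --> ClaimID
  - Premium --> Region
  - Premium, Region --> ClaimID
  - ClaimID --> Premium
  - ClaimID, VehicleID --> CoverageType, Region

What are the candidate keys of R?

No FD produces {VehicleID}, so it must be in every candidate key.
{ClaimID, VehicleID}⁺ = {ClaimID, CoverageType, Premium, Region, VehicleID} — all of the relation — so {ClaimID, VehicleID} is a candidate key.
{Premium, VehicleID}⁺ = {ClaimID, CoverageType, Premium, Region, VehicleID} — all of the relation — so {Premium, VehicleID} is a candidate key.
Any other superkey properly contains one of these, so there are no further candidate keys.

{ClaimID, VehicleID}, {Premium, VehicleID}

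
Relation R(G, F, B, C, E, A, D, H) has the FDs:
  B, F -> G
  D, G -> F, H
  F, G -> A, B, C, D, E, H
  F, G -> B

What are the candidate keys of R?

{B, F}, {D, G}, {F, G}

{B, F}⁺ = {A, B, C, D, E, F, G, H}, which is every attribute, so {B, F} is a candidate key.
{D, G}⁺ = {A, B, C, D, E, F, G, H}, which is every attribute, so {D, G} is a candidate key.
{F, G}⁺ = {A, B, C, D, E, F, G, H}, which is every attribute, so {F, G} is a candidate key.
No proper subset of any of these is a key, and no other minimal superkey exists.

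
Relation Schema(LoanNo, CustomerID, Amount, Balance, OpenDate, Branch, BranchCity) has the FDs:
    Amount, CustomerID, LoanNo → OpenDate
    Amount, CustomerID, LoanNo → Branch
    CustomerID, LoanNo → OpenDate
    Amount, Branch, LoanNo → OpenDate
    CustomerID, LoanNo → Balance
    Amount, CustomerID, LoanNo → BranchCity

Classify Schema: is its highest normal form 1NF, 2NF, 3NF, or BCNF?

1NF

Candidate key: {Amount, CustomerID, LoanNo}. Prime attributes: {Amount, CustomerID, LoanNo}.
CustomerID, LoanNo → OpenDate: {CustomerID, LoanNo}⁺ = {Balance, CustomerID, LoanNo, OpenDate}, which is not all of the attributes, so the left side is not a superkey — BCNF is violated.
CustomerID, LoanNo → OpenDate determines the non-prime attribute {OpenDate} from a non-superkey — 3NF is violated.
The proper key subset {CustomerID, LoanNo} of {Amount, CustomerID, LoanNo} determines non-prime {Balance, OpenDate}, so the relation is not even in 2NF.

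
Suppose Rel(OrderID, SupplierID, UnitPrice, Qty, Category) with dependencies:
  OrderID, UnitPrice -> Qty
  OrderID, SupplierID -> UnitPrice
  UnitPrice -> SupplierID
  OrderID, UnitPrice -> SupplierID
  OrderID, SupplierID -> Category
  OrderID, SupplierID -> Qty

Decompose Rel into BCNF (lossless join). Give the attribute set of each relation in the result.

Candidate keys of the original relation: {OrderID, SupplierID}, {OrderID, UnitPrice}.
Within {Category, OrderID, Qty, SupplierID, UnitPrice}: {UnitPrice}⁺ ∩ {Category, OrderID, Qty, SupplierID, UnitPrice} = {SupplierID, UnitPrice}, not the whole set, so UnitPrice -> SupplierID violates BCNF; decompose into {SupplierID, UnitPrice} and {Category, OrderID, Qty, UnitPrice}.
{SupplierID, UnitPrice} is in BCNF.
{Category, OrderID, Qty, UnitPrice} is in BCNF.

{Category, OrderID, Qty, UnitPrice}; {SupplierID, UnitPrice}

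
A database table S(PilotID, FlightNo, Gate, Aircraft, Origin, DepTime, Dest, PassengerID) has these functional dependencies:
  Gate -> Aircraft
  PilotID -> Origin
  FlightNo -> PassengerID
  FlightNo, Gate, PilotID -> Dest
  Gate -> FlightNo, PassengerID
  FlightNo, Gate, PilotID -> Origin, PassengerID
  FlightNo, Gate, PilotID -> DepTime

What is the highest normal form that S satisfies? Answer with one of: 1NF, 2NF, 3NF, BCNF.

1NF

Candidate key: {Gate, PilotID}. Prime attributes: {Gate, PilotID}.
For Gate -> Aircraft we have {Gate}⁺ = {Aircraft, FlightNo, Gate, PassengerID}; {Gate} is not a superkey, so BCNF fails.
Because {Aircraft} is non-prime and the left side of Gate -> Aircraft is not a superkey, the relation is not in 3NF.
Since {Gate} ⊂ {Gate, PilotID} and {Gate}⁺ ⊇ {Aircraft, FlightNo, PassengerID} with {Aircraft, FlightNo, PassengerID} non-prime, there is a partial dependency; 2NF fails.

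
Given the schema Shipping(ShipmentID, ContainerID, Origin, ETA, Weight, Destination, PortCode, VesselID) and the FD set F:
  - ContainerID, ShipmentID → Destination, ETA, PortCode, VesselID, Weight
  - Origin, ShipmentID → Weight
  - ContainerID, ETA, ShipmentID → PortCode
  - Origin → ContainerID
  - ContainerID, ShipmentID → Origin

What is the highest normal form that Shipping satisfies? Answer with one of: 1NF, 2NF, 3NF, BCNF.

3NF

Candidate keys: {ContainerID, ShipmentID}, {Origin, ShipmentID}. Prime attributes: {ContainerID, Origin, ShipmentID}.
For Origin → ContainerID we have {Origin}⁺ = {ContainerID, Origin}; {Origin} is not a superkey, so BCNF fails.
Since {ContainerID} ⊆ prime attributes and every other non-superkey FD also has a prime right side, the schema is in 3NF.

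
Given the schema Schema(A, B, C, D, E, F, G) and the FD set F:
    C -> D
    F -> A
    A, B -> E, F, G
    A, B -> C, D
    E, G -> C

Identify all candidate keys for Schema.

{A, B}, {B, F}

{B} never appears on the right of any FD, so every key must include it.
{A, B} is a candidate key since {A, B}⁺ = {A, B, C, D, E, F, G} covers every attribute.
{B, F} is a candidate key since {B, F}⁺ = {A, B, C, D, E, F, G} covers every attribute.
These are minimal and exhaustive — every other superkey contains one of them.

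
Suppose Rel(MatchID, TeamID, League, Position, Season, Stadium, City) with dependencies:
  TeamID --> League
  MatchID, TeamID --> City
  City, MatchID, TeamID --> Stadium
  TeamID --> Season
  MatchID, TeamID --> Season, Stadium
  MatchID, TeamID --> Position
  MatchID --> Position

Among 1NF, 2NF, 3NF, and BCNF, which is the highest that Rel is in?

Candidate key: {MatchID, TeamID}. Prime attributes: {MatchID, TeamID}.
TeamID --> League breaks BCNF: {TeamID}⁺ = {League, Season, TeamID}, so {TeamID} is not a superkey.
Because {League} is non-prime and the left side of TeamID --> League is not a superkey, the relation is not in 3NF.
{MatchID} is a proper subset of the key {MatchID, TeamID}, and {MatchID}⁺ contains the non-prime attribute {Position} — a partial dependency, so 2NF is violated.

1NF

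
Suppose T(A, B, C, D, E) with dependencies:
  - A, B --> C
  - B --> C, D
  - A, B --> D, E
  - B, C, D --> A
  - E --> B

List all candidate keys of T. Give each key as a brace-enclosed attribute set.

{B}⁺ = {A, B, C, D, E}, which is every attribute, so {B} is a candidate key.
{E}⁺ = {A, B, C, D, E}, which is every attribute, so {E} is a candidate key.
These are minimal and exhaustive — every other superkey contains one of them.

{B}, {E}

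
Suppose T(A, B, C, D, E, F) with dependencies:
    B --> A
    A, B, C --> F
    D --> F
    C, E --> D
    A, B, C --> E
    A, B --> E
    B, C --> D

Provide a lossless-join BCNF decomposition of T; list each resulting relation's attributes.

{A, B, E}; {B, C, D}; {D, F}

Candidate key of the original relation: {B, C}.
Within {A, B, C, D, E, F}: {B}⁺ ∩ {A, B, C, D, E, F} = {A, B, E}, not the whole set, so B --> A, E violates BCNF; decompose into {A, B, E} and {B, C, D, F}.
{A, B, E} is in BCNF.
Within {B, C, D, F}: {D}⁺ ∩ {B, C, D, F} = {D, F}, not the whole set, so D --> F violates BCNF; decompose into {D, F} and {B, C, D}.
{D, F} is in BCNF.
{B, C, D} is in BCNF.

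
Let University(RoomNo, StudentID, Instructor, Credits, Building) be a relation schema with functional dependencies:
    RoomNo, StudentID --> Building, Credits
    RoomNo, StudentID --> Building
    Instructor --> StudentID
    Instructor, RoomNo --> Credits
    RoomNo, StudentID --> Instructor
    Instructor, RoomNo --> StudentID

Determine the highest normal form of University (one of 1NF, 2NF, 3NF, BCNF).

Candidate keys: {Instructor, RoomNo}, {RoomNo, StudentID}. Prime attributes: {Instructor, RoomNo, StudentID}.
For Instructor --> StudentID we have {Instructor}⁺ = {Instructor, StudentID}; {Instructor} is not a superkey, so BCNF fails.
But every attribute on its right side ({StudentID}) is prime, and the same holds for every other non-superkey FD, so 3NF still holds.

3NF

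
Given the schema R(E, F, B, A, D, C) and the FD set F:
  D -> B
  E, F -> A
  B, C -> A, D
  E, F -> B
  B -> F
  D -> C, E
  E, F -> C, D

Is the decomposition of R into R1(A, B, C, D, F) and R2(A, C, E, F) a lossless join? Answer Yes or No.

The shared attributes are {A, C, F} and {A, C, F}⁺ = {A, C, F}.
The closure covers neither R1 nor R2 entirely; the join is not lossless.

No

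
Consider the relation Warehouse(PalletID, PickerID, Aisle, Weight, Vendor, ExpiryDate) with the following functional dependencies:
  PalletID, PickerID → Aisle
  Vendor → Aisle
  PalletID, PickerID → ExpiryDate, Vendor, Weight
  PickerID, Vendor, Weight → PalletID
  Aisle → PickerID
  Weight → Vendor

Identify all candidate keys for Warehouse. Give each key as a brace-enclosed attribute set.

{Weight} is a candidate key since {Weight}⁺ = {Aisle, ExpiryDate, PalletID, PickerID, Vendor, Weight} covers every attribute.
{Aisle, PalletID} is a candidate key since {Aisle, PalletID}⁺ = {Aisle, ExpiryDate, PalletID, PickerID, Vendor, Weight} covers every attribute.
{PalletID, PickerID} is a candidate key since {PalletID, PickerID}⁺ = {Aisle, ExpiryDate, PalletID, PickerID, Vendor, Weight} covers every attribute.
{PalletID, Vendor} is a candidate key since {PalletID, Vendor}⁺ = {Aisle, ExpiryDate, PalletID, PickerID, Vendor, Weight} covers every attribute.
No proper subset of any of these is a key, and no other minimal superkey exists.

{Aisle, PalletID}, {PalletID, PickerID}, {PalletID, Vendor}, {Weight}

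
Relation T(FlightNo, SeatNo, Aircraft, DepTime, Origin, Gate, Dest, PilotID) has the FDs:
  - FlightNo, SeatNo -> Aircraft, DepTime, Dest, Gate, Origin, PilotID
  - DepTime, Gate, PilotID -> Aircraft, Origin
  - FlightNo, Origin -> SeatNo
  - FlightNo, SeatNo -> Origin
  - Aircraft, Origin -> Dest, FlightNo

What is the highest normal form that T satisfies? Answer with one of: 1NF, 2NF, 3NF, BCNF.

BCNF

Candidate keys: {Aircraft, Origin}, {DepTime, Gate, PilotID}, {FlightNo, Origin}, {FlightNo, SeatNo}. Prime attributes: {Aircraft, DepTime, FlightNo, Gate, Origin, PilotID, SeatNo}.
Each dependency's left side is a superkey — BCNF holds.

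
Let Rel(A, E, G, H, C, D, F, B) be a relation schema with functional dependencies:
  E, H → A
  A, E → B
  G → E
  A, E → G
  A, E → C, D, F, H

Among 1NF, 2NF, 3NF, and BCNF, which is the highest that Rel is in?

Candidate keys: {A, E}, {A, G}, {E, H}, {G, H}. Prime attributes: {A, E, G, H}.
G → E: {G}⁺ = {E, G}, which is not all of the attributes, so the left side is not a superkey — BCNF is violated.
Since {E} ⊆ prime attributes and every other non-superkey FD also has a prime right side, the schema is in 3NF.

3NF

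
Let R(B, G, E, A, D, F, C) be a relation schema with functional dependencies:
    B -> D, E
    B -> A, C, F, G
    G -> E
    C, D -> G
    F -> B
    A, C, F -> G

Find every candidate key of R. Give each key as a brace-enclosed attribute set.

{B} is a candidate key since {B}⁺ = {A, B, C, D, E, F, G} covers every attribute.
{F} is a candidate key since {F}⁺ = {A, B, C, D, E, F, G} covers every attribute.
These are minimal and exhaustive — every other superkey contains one of them.

{B}, {F}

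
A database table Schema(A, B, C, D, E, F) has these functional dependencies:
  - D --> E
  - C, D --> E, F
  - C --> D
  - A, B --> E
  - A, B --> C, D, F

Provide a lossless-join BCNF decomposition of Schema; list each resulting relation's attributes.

Candidate key of the original relation: {A, B}.
In {A, B, C, D, E, F}, {D} is not a superkey ({D}⁺ restricted to this set is {D, E}), so split on D --> E into {D, E} and {A, B, C, D, F}.
{D, E} is in BCNF.
In {A, B, C, D, F}, {C, D} is not a superkey ({C, D}⁺ restricted to this set is {C, D, F}), so split on C, D --> F into {C, D, F} and {A, B, C, D}.
{C, D, F} is in BCNF.
In {A, B, C, D}, {C} is not a superkey ({C}⁺ restricted to this set is {C, D}), so split on C --> D into {C, D} and {A, B, C}.
{C, D} is in BCNF.
{A, B, C} is in BCNF.

{A, B, C}; {C, D, F}; {D, E}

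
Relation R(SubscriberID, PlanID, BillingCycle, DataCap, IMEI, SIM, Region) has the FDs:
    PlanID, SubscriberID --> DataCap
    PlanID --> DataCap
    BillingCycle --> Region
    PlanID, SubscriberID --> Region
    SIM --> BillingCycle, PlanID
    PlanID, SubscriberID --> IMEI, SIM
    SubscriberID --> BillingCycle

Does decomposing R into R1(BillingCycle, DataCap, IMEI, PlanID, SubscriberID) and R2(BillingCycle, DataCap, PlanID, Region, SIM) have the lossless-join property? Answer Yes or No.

No

Common attributes: {BillingCycle, DataCap, PlanID}; their closure is {BillingCycle, DataCap, PlanID, Region}.
The closure covers neither R1 nor R2 entirely; the join is not lossless.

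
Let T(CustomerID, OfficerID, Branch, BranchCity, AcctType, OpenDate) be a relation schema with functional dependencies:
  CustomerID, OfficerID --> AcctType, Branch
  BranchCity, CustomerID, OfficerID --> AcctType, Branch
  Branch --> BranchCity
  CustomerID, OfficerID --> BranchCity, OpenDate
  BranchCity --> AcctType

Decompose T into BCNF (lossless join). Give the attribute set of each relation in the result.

{AcctType, BranchCity}; {Branch, BranchCity}; {Branch, CustomerID, OfficerID, OpenDate}

Candidate key of the original relation: {CustomerID, OfficerID}.
In {AcctType, Branch, BranchCity, CustomerID, OfficerID, OpenDate}, {Branch} is not a superkey ({Branch}⁺ restricted to this set is {AcctType, Branch, BranchCity}), so split on Branch --> AcctType, BranchCity into {AcctType, Branch, BranchCity} and {Branch, CustomerID, OfficerID, OpenDate}.
In {AcctType, Branch, BranchCity}, {BranchCity} is not a superkey ({BranchCity}⁺ restricted to this set is {AcctType, BranchCity}), so split on BranchCity --> AcctType into {AcctType, BranchCity} and {Branch, BranchCity}.
{AcctType, BranchCity}: every determinant is a superkey — BCNF.
{Branch, BranchCity}: every determinant is a superkey — BCNF.
{Branch, CustomerID, OfficerID, OpenDate}: every determinant is a superkey — BCNF.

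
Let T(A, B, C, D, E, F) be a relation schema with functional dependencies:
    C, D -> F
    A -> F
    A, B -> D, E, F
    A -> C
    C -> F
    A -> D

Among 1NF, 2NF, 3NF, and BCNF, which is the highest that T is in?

Candidate key: {A, B}. Prime attributes: {A, B}.
C, D -> F breaks BCNF: {C, D}⁺ = {C, D, F}, so {C, D} is not a superkey.
C, D -> F has non-prime {F} on the right and a non-superkey on the left, so 3NF fails.
{A} is a proper subset of the key {A, B}, and {A}⁺ contains the non-prime attributes {C, D, F} — a partial dependency, so 2NF is violated.

1NF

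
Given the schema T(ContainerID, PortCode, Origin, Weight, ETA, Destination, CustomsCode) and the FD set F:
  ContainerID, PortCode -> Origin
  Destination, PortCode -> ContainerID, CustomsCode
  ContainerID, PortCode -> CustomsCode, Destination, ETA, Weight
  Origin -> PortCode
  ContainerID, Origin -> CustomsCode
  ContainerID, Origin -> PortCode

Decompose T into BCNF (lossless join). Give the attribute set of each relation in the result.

Candidate keys of the original relation: {ContainerID, Origin}, {ContainerID, PortCode}, {Destination, Origin}, {Destination, PortCode}.
Within {ContainerID, CustomsCode, Destination, ETA, Origin, PortCode, Weight}: {Origin}⁺ ∩ {ContainerID, CustomsCode, Destination, ETA, Origin, PortCode, Weight} = {Origin, PortCode}, not the whole set, so Origin -> PortCode violates BCNF; decompose into {Origin, PortCode} and {ContainerID, CustomsCode, Destination, ETA, Origin, Weight}.
{Origin, PortCode} is in BCNF.
{ContainerID, CustomsCode, Destination, ETA, Origin, Weight} is in BCNF.

{ContainerID, CustomsCode, Destination, ETA, Origin, Weight}; {Origin, PortCode}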